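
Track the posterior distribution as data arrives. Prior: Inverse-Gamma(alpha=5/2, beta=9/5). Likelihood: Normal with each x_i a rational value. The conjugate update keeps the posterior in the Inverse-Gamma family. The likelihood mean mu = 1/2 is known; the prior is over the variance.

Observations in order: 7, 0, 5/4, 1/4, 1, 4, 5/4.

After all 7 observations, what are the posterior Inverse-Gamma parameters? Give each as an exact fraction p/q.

alpha=6, beta=4783/160

obs 1: x=7 → posterior Inverse-Gamma(3, 917/40)
obs 2: x=0 → posterior Inverse-Gamma(7/2, 461/20)
obs 3: x=5/4 → posterior Inverse-Gamma(4, 3733/160)
obs 4: x=1/4 → posterior Inverse-Gamma(9/2, 1869/80)
obs 5: x=1 → posterior Inverse-Gamma(5, 1879/80)
obs 6: x=4 → posterior Inverse-Gamma(11/2, 2369/80)
obs 7: x=5/4 → posterior Inverse-Gamma(6, 4783/160)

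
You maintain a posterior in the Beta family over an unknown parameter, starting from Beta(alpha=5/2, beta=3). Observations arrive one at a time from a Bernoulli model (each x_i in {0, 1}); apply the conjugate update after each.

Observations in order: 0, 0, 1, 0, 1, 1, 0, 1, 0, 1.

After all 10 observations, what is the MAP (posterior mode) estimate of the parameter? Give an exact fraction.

13/27

obs 1: x=0 → posterior Beta(5/2, 4)
obs 2: x=0 → posterior Beta(5/2, 5)
obs 3: x=1 → posterior Beta(7/2, 5)
obs 4: x=0 → posterior Beta(7/2, 6)
obs 5: x=1 → posterior Beta(9/2, 6)
obs 6: x=1 → posterior Beta(11/2, 6)
obs 7: x=0 → posterior Beta(11/2, 7)
obs 8: x=1 → posterior Beta(13/2, 7)
obs 9: x=0 → posterior Beta(13/2, 8)
obs 10: x=1 → posterior Beta(15/2, 8)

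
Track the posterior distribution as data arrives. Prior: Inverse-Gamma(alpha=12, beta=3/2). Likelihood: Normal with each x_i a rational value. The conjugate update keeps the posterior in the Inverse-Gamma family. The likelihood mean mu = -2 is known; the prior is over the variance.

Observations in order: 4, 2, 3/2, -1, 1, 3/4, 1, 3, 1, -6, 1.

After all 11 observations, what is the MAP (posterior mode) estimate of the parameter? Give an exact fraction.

2445/592

obs 1: x=4 → posterior Inverse-Gamma(25/2, 39/2)
obs 2: x=2 → posterior Inverse-Gamma(13, 55/2)
obs 3: x=3/2 → posterior Inverse-Gamma(27/2, 269/8)
obs 4: x=-1 → posterior Inverse-Gamma(14, 273/8)
obs 5: x=1 → posterior Inverse-Gamma(29/2, 309/8)
obs 6: x=3/4 → posterior Inverse-Gamma(15, 1357/32)
obs 7: x=1 → posterior Inverse-Gamma(31/2, 1501/32)
obs 8: x=3 → posterior Inverse-Gamma(16, 1901/32)
obs 9: x=1 → posterior Inverse-Gamma(33/2, 2045/32)
obs 10: x=-6 → posterior Inverse-Gamma(17, 2301/32)
obs 11: x=1 → posterior Inverse-Gamma(35/2, 2445/32)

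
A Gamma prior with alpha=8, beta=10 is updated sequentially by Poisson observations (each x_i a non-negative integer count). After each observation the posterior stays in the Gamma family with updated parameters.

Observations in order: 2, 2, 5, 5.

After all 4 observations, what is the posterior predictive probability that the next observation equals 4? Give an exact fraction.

8297882900058045479571685376/151507009764254093170166015625

obs 1: x=2 → posterior Gamma(10, 11)
obs 2: x=2 → posterior Gamma(12, 12)
obs 3: x=5 → posterior Gamma(17, 13)
obs 4: x=5 → posterior Gamma(22, 14)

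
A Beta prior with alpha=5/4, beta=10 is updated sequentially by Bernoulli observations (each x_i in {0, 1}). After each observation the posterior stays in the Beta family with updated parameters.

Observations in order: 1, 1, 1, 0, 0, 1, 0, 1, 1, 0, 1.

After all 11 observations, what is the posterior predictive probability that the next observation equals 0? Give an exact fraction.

56/89

obs 1: x=1 → posterior Beta(9/4, 10)
obs 2: x=1 → posterior Beta(13/4, 10)
obs 3: x=1 → posterior Beta(17/4, 10)
obs 4: x=0 → posterior Beta(17/4, 11)
obs 5: x=0 → posterior Beta(17/4, 12)
obs 6: x=1 → posterior Beta(21/4, 12)
obs 7: x=0 → posterior Beta(21/4, 13)
obs 8: x=1 → posterior Beta(25/4, 13)
obs 9: x=1 → posterior Beta(29/4, 13)
obs 10: x=0 → posterior Beta(29/4, 14)
obs 11: x=1 → posterior Beta(33/4, 14)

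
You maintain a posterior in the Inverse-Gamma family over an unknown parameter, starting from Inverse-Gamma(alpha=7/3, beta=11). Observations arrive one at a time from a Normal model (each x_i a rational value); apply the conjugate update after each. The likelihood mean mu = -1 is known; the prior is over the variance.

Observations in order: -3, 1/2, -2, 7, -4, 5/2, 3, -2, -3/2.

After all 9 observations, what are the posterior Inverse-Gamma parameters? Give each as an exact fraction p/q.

obs 1: x=-3 → posterior Inverse-Gamma(17/6, 13)
obs 2: x=1/2 → posterior Inverse-Gamma(10/3, 113/8)
obs 3: x=-2 → posterior Inverse-Gamma(23/6, 117/8)
obs 4: x=7 → posterior Inverse-Gamma(13/3, 373/8)
obs 5: x=-4 → posterior Inverse-Gamma(29/6, 409/8)
obs 6: x=5/2 → posterior Inverse-Gamma(16/3, 229/4)
obs 7: x=3 → posterior Inverse-Gamma(35/6, 261/4)
obs 8: x=-2 → posterior Inverse-Gamma(19/3, 263/4)
obs 9: x=-3/2 → posterior Inverse-Gamma(41/6, 527/8)

alpha=41/6, beta=527/8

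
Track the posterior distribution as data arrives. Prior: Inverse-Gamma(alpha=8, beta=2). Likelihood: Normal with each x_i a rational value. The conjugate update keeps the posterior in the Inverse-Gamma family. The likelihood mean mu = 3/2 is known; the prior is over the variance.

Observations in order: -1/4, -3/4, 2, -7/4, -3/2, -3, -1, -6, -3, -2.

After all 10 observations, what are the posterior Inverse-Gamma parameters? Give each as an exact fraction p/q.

obs 1: x=-1/4 → posterior Inverse-Gamma(17/2, 113/32)
obs 2: x=-3/4 → posterior Inverse-Gamma(9, 97/16)
obs 3: x=2 → posterior Inverse-Gamma(19/2, 99/16)
obs 4: x=-7/4 → posterior Inverse-Gamma(10, 367/32)
obs 5: x=-3/2 → posterior Inverse-Gamma(21/2, 511/32)
obs 6: x=-3 → posterior Inverse-Gamma(11, 835/32)
obs 7: x=-1 → posterior Inverse-Gamma(23/2, 935/32)
obs 8: x=-6 → posterior Inverse-Gamma(12, 1835/32)
obs 9: x=-3 → posterior Inverse-Gamma(25/2, 2159/32)
obs 10: x=-2 → posterior Inverse-Gamma(13, 2355/32)

alpha=13, beta=2355/32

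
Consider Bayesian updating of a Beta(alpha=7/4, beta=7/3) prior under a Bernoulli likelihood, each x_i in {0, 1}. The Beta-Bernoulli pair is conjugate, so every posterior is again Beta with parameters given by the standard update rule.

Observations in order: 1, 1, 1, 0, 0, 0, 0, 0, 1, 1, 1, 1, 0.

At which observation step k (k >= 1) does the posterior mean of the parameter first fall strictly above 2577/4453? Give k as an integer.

k = 2

obs 1: x=1 → posterior Beta(11/4, 7/3)
obs 2: x=1 → posterior Beta(15/4, 7/3)
obs 3: x=1 → posterior Beta(19/4, 7/3)
obs 4: x=0 → posterior Beta(19/4, 10/3)
obs 5: x=0 → posterior Beta(19/4, 13/3)
obs 6: x=0 → posterior Beta(19/4, 16/3)
obs 7: x=0 → posterior Beta(19/4, 19/3)
obs 8: x=0 → posterior Beta(19/4, 22/3)
obs 9: x=1 → posterior Beta(23/4, 22/3)
obs 10: x=1 → posterior Beta(27/4, 22/3)
obs 11: x=1 → posterior Beta(31/4, 22/3)
obs 12: x=1 → posterior Beta(35/4, 22/3)
obs 13: x=0 → posterior Beta(35/4, 25/3)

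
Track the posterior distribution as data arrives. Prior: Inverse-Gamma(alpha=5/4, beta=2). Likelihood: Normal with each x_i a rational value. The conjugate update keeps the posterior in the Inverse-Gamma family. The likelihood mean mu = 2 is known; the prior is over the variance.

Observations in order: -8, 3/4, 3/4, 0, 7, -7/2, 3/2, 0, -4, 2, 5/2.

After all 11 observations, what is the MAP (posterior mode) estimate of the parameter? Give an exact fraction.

obs 1: x=-8 → posterior Inverse-Gamma(7/4, 52)
obs 2: x=3/4 → posterior Inverse-Gamma(9/4, 1689/32)
obs 3: x=3/4 → posterior Inverse-Gamma(11/4, 857/16)
obs 4: x=0 → posterior Inverse-Gamma(13/4, 889/16)
obs 5: x=7 → posterior Inverse-Gamma(15/4, 1089/16)
obs 6: x=-7/2 → posterior Inverse-Gamma(17/4, 1331/16)
obs 7: x=3/2 → posterior Inverse-Gamma(19/4, 1333/16)
obs 8: x=0 → posterior Inverse-Gamma(21/4, 1365/16)
obs 9: x=-4 → posterior Inverse-Gamma(23/4, 1653/16)
obs 10: x=2 → posterior Inverse-Gamma(25/4, 1653/16)
obs 11: x=5/2 → posterior Inverse-Gamma(27/4, 1655/16)

1655/124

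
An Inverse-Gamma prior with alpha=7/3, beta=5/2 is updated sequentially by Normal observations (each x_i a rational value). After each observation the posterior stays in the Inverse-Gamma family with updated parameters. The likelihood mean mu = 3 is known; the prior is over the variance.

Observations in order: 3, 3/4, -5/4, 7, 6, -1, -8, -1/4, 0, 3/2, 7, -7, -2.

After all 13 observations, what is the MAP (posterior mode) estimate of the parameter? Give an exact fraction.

obs 1: x=3 → posterior Inverse-Gamma(17/6, 5/2)
obs 2: x=3/4 → posterior Inverse-Gamma(10/3, 161/32)
obs 3: x=-5/4 → posterior Inverse-Gamma(23/6, 225/16)
obs 4: x=7 → posterior Inverse-Gamma(13/3, 353/16)
obs 5: x=6 → posterior Inverse-Gamma(29/6, 425/16)
obs 6: x=-1 → posterior Inverse-Gamma(16/3, 553/16)
obs 7: x=-8 → posterior Inverse-Gamma(35/6, 1521/16)
obs 8: x=-1/4 → posterior Inverse-Gamma(19/3, 3211/32)
obs 9: x=0 → posterior Inverse-Gamma(41/6, 3355/32)
obs 10: x=3/2 → posterior Inverse-Gamma(22/3, 3391/32)
obs 11: x=7 → posterior Inverse-Gamma(47/6, 3647/32)
obs 12: x=-7 → posterior Inverse-Gamma(25/3, 5247/32)
obs 13: x=-2 → posterior Inverse-Gamma(53/6, 5647/32)

16941/944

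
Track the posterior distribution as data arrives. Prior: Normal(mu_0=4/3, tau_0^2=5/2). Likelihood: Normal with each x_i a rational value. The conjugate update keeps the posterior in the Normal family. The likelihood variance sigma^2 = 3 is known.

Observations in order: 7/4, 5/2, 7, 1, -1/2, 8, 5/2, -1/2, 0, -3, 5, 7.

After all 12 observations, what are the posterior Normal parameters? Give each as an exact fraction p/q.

mu_0=647/264, tau_0^2=5/22

obs 1: x=7/4 → posterior Normal(67/44, 15/11)
obs 2: x=5/2 → posterior Normal(117/64, 15/16)
obs 3: x=7 → posterior Normal(257/84, 5/7)
obs 4: x=1 → posterior Normal(277/104, 15/26)
obs 5: x=-1/2 → posterior Normal(267/124, 15/31)
obs 6: x=8 → posterior Normal(427/144, 5/12)
obs 7: x=5/2 → posterior Normal(477/164, 15/41)
obs 8: x=-1/2 → posterior Normal(467/184, 15/46)
obs 9: x=0 → posterior Normal(467/204, 5/17)
obs 10: x=-3 → posterior Normal(407/224, 15/56)
obs 11: x=5 → posterior Normal(507/244, 15/61)
obs 12: x=7 → posterior Normal(647/264, 5/22)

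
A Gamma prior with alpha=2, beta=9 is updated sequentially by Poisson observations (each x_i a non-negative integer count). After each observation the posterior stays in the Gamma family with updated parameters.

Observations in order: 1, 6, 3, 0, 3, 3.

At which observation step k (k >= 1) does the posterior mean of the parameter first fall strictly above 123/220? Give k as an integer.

k = 2

obs 1: x=1 → posterior Gamma(3, 10)
obs 2: x=6 → posterior Gamma(9, 11)
obs 3: x=3 → posterior Gamma(12, 12)
obs 4: x=0 → posterior Gamma(12, 13)
obs 5: x=3 → posterior Gamma(15, 14)
obs 6: x=3 → posterior Gamma(18, 15)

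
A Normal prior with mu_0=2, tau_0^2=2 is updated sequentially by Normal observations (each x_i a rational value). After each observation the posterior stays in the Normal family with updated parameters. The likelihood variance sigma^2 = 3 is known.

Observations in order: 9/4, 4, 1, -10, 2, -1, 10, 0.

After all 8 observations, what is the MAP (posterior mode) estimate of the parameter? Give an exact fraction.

obs 1: x=9/4 → posterior Normal(21/10, 6/5)
obs 2: x=4 → posterior Normal(37/14, 6/7)
obs 3: x=1 → posterior Normal(41/18, 2/3)
obs 4: x=-10 → posterior Normal(1/22, 6/11)
obs 5: x=2 → posterior Normal(9/26, 6/13)
obs 6: x=-1 → posterior Normal(1/6, 2/5)
obs 7: x=10 → posterior Normal(45/34, 6/17)
obs 8: x=0 → posterior Normal(45/38, 6/19)

45/38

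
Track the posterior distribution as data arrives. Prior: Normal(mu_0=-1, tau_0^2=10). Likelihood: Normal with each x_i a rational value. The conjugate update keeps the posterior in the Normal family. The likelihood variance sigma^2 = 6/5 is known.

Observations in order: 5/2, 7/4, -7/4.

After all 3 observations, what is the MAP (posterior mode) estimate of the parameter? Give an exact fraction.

119/156

obs 1: x=5/2 → posterior Normal(17/8, 15/14)
obs 2: x=7/4 → posterior Normal(413/212, 30/53)
obs 3: x=-7/4 → posterior Normal(119/156, 5/13)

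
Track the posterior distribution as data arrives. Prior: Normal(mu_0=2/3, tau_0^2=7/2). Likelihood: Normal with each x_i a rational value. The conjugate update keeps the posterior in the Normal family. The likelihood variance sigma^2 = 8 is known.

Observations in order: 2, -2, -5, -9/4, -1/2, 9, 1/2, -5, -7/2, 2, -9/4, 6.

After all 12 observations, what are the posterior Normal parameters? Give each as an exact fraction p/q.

obs 1: x=2 → posterior Normal(74/69, 56/23)
obs 2: x=-2 → posterior Normal(16/45, 28/15)
obs 3: x=-5 → posterior Normal(-73/111, 56/37)
obs 4: x=-9/4 → posterior Normal(-481/528, 14/11)
obs 5: x=-1/2 → posterior Normal(-523/612, 56/51)
obs 6: x=9 → posterior Normal(233/696, 28/29)
obs 7: x=1/2 → posterior Normal(55/156, 56/65)
obs 8: x=-5 → posterior Normal(-145/864, 7/9)
obs 9: x=-7/2 → posterior Normal(-439/948, 56/79)
obs 10: x=2 → posterior Normal(-271/1032, 28/43)
obs 11: x=-9/4 → posterior Normal(-115/279, 56/93)
obs 12: x=6 → posterior Normal(11/300, 14/25)

mu_0=11/300, tau_0^2=14/25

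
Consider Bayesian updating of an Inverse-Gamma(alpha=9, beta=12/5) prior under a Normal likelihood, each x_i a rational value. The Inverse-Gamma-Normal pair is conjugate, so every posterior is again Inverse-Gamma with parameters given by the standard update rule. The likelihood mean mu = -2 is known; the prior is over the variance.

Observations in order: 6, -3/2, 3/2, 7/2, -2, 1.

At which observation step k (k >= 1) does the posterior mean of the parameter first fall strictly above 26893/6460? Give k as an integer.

k = 3

obs 1: x=6 → posterior Inverse-Gamma(19/2, 172/5)
obs 2: x=-3/2 → posterior Inverse-Gamma(10, 1381/40)
obs 3: x=3/2 → posterior Inverse-Gamma(21/2, 813/20)
obs 4: x=7/2 → posterior Inverse-Gamma(11, 2231/40)
obs 5: x=-2 → posterior Inverse-Gamma(23/2, 2231/40)
obs 6: x=1 → posterior Inverse-Gamma(12, 2411/40)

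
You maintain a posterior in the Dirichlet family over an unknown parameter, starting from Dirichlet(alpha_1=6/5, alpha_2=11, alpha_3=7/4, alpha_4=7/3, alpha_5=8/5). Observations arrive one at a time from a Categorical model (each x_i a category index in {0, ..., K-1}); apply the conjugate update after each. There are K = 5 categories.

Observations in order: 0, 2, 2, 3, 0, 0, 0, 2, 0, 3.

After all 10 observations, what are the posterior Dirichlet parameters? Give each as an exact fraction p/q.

alpha_1=31/5, alpha_2=11, alpha_3=19/4, alpha_4=13/3, alpha_5=8/5

obs 1: x=0 → posterior Dirichlet(11/5, 11, 7/4, 7/3, 8/5)
obs 2: x=2 → posterior Dirichlet(11/5, 11, 11/4, 7/3, 8/5)
obs 3: x=2 → posterior Dirichlet(11/5, 11, 15/4, 7/3, 8/5)
obs 4: x=3 → posterior Dirichlet(11/5, 11, 15/4, 10/3, 8/5)
obs 5: x=0 → posterior Dirichlet(16/5, 11, 15/4, 10/3, 8/5)
obs 6: x=0 → posterior Dirichlet(21/5, 11, 15/4, 10/3, 8/5)
obs 7: x=0 → posterior Dirichlet(26/5, 11, 15/4, 10/3, 8/5)
obs 8: x=2 → posterior Dirichlet(26/5, 11, 19/4, 10/3, 8/5)
obs 9: x=0 → posterior Dirichlet(31/5, 11, 19/4, 10/3, 8/5)
obs 10: x=3 → posterior Dirichlet(31/5, 11, 19/4, 13/3, 8/5)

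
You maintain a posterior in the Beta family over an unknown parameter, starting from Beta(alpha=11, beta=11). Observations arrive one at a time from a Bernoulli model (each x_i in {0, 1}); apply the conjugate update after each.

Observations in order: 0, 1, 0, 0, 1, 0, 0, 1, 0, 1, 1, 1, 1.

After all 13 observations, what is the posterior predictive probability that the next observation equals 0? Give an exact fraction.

obs 1: x=0 → posterior Beta(11, 12)
obs 2: x=1 → posterior Beta(12, 12)
obs 3: x=0 → posterior Beta(12, 13)
obs 4: x=0 → posterior Beta(12, 14)
obs 5: x=1 → posterior Beta(13, 14)
obs 6: x=0 → posterior Beta(13, 15)
obs 7: x=0 → posterior Beta(13, 16)
obs 8: x=1 → posterior Beta(14, 16)
obs 9: x=0 → posterior Beta(14, 17)
obs 10: x=1 → posterior Beta(15, 17)
obs 11: x=1 → posterior Beta(16, 17)
obs 12: x=1 → posterior Beta(17, 17)
obs 13: x=1 → posterior Beta(18, 17)

17/35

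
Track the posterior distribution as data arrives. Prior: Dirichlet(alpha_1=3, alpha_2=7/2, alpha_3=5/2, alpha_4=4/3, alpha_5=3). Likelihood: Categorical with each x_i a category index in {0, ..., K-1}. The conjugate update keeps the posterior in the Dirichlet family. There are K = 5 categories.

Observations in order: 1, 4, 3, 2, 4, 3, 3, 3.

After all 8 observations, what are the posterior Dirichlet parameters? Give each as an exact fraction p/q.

alpha_1=3, alpha_2=9/2, alpha_3=7/2, alpha_4=16/3, alpha_5=5

obs 1: x=1 → posterior Dirichlet(3, 9/2, 5/2, 4/3, 3)
obs 2: x=4 → posterior Dirichlet(3, 9/2, 5/2, 4/3, 4)
obs 3: x=3 → posterior Dirichlet(3, 9/2, 5/2, 7/3, 4)
obs 4: x=2 → posterior Dirichlet(3, 9/2, 7/2, 7/3, 4)
obs 5: x=4 → posterior Dirichlet(3, 9/2, 7/2, 7/3, 5)
obs 6: x=3 → posterior Dirichlet(3, 9/2, 7/2, 10/3, 5)
obs 7: x=3 → posterior Dirichlet(3, 9/2, 7/2, 13/3, 5)
obs 8: x=3 → posterior Dirichlet(3, 9/2, 7/2, 16/3, 5)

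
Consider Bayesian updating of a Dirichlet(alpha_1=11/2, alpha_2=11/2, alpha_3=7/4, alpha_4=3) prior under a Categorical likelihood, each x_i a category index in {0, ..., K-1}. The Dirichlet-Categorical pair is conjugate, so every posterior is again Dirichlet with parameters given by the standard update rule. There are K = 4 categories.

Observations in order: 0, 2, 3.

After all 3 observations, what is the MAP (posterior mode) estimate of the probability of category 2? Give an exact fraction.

obs 1: x=0 → posterior Dirichlet(13/2, 11/2, 7/4, 3)
obs 2: x=2 → posterior Dirichlet(13/2, 11/2, 11/4, 3)
obs 3: x=3 → posterior Dirichlet(13/2, 11/2, 11/4, 4)

7/59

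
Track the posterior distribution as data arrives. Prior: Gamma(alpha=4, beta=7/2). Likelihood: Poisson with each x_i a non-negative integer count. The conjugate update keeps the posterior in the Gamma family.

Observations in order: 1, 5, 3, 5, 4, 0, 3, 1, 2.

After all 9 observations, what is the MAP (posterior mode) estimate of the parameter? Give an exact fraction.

54/25

obs 1: x=1 → posterior Gamma(5, 9/2)
obs 2: x=5 → posterior Gamma(10, 11/2)
obs 3: x=3 → posterior Gamma(13, 13/2)
obs 4: x=5 → posterior Gamma(18, 15/2)
obs 5: x=4 → posterior Gamma(22, 17/2)
obs 6: x=0 → posterior Gamma(22, 19/2)
obs 7: x=3 → posterior Gamma(25, 21/2)
obs 8: x=1 → posterior Gamma(26, 23/2)
obs 9: x=2 → posterior Gamma(28, 25/2)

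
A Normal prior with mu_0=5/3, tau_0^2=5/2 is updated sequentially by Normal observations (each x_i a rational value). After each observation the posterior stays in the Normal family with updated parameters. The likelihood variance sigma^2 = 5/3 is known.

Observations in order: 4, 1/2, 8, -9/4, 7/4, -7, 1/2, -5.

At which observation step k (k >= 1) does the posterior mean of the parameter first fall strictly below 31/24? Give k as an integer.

k = 6

obs 1: x=4 → posterior Normal(46/15, 1)
obs 2: x=1/2 → posterior Normal(101/48, 5/8)
obs 3: x=8 → posterior Normal(245/66, 5/11)
obs 4: x=-9/4 → posterior Normal(409/168, 5/14)
obs 5: x=7/4 → posterior Normal(118/51, 5/17)
obs 6: x=-7 → posterior Normal(11/12, 1/4)
obs 7: x=1/2 → posterior Normal(119/138, 5/23)
obs 8: x=-5 → posterior Normal(29/156, 5/26)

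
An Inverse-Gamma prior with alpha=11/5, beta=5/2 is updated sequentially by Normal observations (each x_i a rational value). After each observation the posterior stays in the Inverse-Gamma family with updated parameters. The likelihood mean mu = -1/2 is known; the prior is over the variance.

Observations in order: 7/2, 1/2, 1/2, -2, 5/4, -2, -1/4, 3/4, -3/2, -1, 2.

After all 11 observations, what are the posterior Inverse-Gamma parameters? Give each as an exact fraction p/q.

alpha=77/10, beta=635/32

obs 1: x=7/2 → posterior Inverse-Gamma(27/10, 21/2)
obs 2: x=1/2 → posterior Inverse-Gamma(16/5, 11)
obs 3: x=1/2 → posterior Inverse-Gamma(37/10, 23/2)
obs 4: x=-2 → posterior Inverse-Gamma(21/5, 101/8)
obs 5: x=5/4 → posterior Inverse-Gamma(47/10, 453/32)
obs 6: x=-2 → posterior Inverse-Gamma(26/5, 489/32)
obs 7: x=-1/4 → posterior Inverse-Gamma(57/10, 245/16)
obs 8: x=3/4 → posterior Inverse-Gamma(31/5, 515/32)
obs 9: x=-3/2 → posterior Inverse-Gamma(67/10, 531/32)
obs 10: x=-1 → posterior Inverse-Gamma(36/5, 535/32)
obs 11: x=2 → posterior Inverse-Gamma(77/10, 635/32)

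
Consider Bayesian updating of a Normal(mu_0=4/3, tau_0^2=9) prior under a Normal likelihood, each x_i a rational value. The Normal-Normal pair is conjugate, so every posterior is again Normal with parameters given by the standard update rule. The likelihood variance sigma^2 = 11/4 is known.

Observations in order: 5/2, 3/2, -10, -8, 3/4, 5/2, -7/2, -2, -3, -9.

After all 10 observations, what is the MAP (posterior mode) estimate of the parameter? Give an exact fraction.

obs 1: x=5/2 → posterior Normal(314/141, 99/47)
obs 2: x=3/2 → posterior Normal(476/249, 99/83)
obs 3: x=-10 → posterior Normal(-604/357, 99/119)
obs 4: x=-8 → posterior Normal(-1468/465, 99/155)
obs 5: x=3/4 → posterior Normal(-1387/573, 99/191)
obs 6: x=5/2 → posterior Normal(-1117/681, 99/227)
obs 7: x=-7/2 → posterior Normal(-1495/789, 99/263)
obs 8: x=-2 → posterior Normal(-1711/897, 99/299)
obs 9: x=-3 → posterior Normal(-407/201, 99/335)
obs 10: x=-9 → posterior Normal(-3007/1113, 99/371)

-3007/1113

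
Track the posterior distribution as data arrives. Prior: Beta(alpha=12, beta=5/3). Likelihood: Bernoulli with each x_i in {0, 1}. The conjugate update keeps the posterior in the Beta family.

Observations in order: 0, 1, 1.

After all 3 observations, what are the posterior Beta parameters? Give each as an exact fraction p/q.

alpha=14, beta=8/3

obs 1: x=0 → posterior Beta(12, 8/3)
obs 2: x=1 → posterior Beta(13, 8/3)
obs 3: x=1 → posterior Beta(14, 8/3)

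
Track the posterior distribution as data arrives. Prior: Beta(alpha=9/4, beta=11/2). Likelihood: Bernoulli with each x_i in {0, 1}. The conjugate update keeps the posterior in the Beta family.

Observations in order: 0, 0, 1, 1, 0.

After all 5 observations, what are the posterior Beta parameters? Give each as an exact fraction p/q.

obs 1: x=0 → posterior Beta(9/4, 13/2)
obs 2: x=0 → posterior Beta(9/4, 15/2)
obs 3: x=1 → posterior Beta(13/4, 15/2)
obs 4: x=1 → posterior Beta(17/4, 15/2)
obs 5: x=0 → posterior Beta(17/4, 17/2)

alpha=17/4, beta=17/2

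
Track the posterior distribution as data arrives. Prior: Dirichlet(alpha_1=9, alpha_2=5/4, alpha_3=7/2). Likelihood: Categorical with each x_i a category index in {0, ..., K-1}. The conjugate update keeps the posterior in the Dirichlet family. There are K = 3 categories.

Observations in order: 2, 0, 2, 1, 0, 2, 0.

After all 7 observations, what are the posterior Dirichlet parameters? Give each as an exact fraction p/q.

obs 1: x=2 → posterior Dirichlet(9, 5/4, 9/2)
obs 2: x=0 → posterior Dirichlet(10, 5/4, 9/2)
obs 3: x=2 → posterior Dirichlet(10, 5/4, 11/2)
obs 4: x=1 → posterior Dirichlet(10, 9/4, 11/2)
obs 5: x=0 → posterior Dirichlet(11, 9/4, 11/2)
obs 6: x=2 → posterior Dirichlet(11, 9/4, 13/2)
obs 7: x=0 → posterior Dirichlet(12, 9/4, 13/2)

alpha_1=12, alpha_2=9/4, alpha_3=13/2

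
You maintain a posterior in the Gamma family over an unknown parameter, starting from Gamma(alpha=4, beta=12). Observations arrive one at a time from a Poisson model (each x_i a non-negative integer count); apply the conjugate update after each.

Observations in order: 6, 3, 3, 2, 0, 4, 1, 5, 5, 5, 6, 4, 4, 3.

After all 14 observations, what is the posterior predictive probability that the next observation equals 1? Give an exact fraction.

36635053313726759328460275038970182470693770874053739294416676631527680565575680/143341119796678074027577337316118932770382415738332565090012937927177499182473761

obs 1: x=6 → posterior Gamma(10, 13)
obs 2: x=3 → posterior Gamma(13, 14)
obs 3: x=3 → posterior Gamma(16, 15)
obs 4: x=2 → posterior Gamma(18, 16)
obs 5: x=0 → posterior Gamma(18, 17)
obs 6: x=4 → posterior Gamma(22, 18)
obs 7: x=1 → posterior Gamma(23, 19)
obs 8: x=5 → posterior Gamma(28, 20)
obs 9: x=5 → posterior Gamma(33, 21)
obs 10: x=5 → posterior Gamma(38, 22)
obs 11: x=6 → posterior Gamma(44, 23)
obs 12: x=4 → posterior Gamma(48, 24)
obs 13: x=4 → posterior Gamma(52, 25)
obs 14: x=3 → posterior Gamma(55, 26)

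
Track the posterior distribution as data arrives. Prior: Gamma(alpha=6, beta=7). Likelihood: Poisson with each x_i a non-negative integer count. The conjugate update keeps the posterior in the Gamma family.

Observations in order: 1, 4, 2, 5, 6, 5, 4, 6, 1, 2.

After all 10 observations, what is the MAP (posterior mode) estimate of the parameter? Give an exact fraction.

41/17

obs 1: x=1 → posterior Gamma(7, 8)
obs 2: x=4 → posterior Gamma(11, 9)
obs 3: x=2 → posterior Gamma(13, 10)
obs 4: x=5 → posterior Gamma(18, 11)
obs 5: x=6 → posterior Gamma(24, 12)
obs 6: x=5 → posterior Gamma(29, 13)
obs 7: x=4 → posterior Gamma(33, 14)
obs 8: x=6 → posterior Gamma(39, 15)
obs 9: x=1 → posterior Gamma(40, 16)
obs 10: x=2 → posterior Gamma(42, 17)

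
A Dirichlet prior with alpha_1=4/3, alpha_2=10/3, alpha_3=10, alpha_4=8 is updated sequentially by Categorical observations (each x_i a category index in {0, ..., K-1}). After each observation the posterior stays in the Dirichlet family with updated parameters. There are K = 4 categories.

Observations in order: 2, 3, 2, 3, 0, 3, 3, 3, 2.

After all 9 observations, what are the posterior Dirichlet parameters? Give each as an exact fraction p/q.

alpha_1=7/3, alpha_2=10/3, alpha_3=13, alpha_4=13

obs 1: x=2 → posterior Dirichlet(4/3, 10/3, 11, 8)
obs 2: x=3 → posterior Dirichlet(4/3, 10/3, 11, 9)
obs 3: x=2 → posterior Dirichlet(4/3, 10/3, 12, 9)
obs 4: x=3 → posterior Dirichlet(4/3, 10/3, 12, 10)
obs 5: x=0 → posterior Dirichlet(7/3, 10/3, 12, 10)
obs 6: x=3 → posterior Dirichlet(7/3, 10/3, 12, 11)
obs 7: x=3 → posterior Dirichlet(7/3, 10/3, 12, 12)
obs 8: x=3 → posterior Dirichlet(7/3, 10/3, 12, 13)
obs 9: x=2 → posterior Dirichlet(7/3, 10/3, 13, 13)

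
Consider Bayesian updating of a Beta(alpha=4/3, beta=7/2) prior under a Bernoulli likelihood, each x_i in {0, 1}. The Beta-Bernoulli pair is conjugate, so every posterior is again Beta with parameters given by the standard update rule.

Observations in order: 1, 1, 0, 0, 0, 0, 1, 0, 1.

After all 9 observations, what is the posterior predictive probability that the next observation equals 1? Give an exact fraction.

obs 1: x=1 → posterior Beta(7/3, 7/2)
obs 2: x=1 → posterior Beta(10/3, 7/2)
obs 3: x=0 → posterior Beta(10/3, 9/2)
obs 4: x=0 → posterior Beta(10/3, 11/2)
obs 5: x=0 → posterior Beta(10/3, 13/2)
obs 6: x=0 → posterior Beta(10/3, 15/2)
obs 7: x=1 → posterior Beta(13/3, 15/2)
obs 8: x=0 → posterior Beta(13/3, 17/2)
obs 9: x=1 → posterior Beta(16/3, 17/2)

32/83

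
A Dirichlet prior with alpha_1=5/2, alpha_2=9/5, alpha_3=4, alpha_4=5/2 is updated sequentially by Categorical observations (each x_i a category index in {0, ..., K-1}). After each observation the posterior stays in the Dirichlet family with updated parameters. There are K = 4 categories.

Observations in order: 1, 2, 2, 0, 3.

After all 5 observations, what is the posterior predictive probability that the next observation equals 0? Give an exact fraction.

35/158

obs 1: x=1 → posterior Dirichlet(5/2, 14/5, 4, 5/2)
obs 2: x=2 → posterior Dirichlet(5/2, 14/5, 5, 5/2)
obs 3: x=2 → posterior Dirichlet(5/2, 14/5, 6, 5/2)
obs 4: x=0 → posterior Dirichlet(7/2, 14/5, 6, 5/2)
obs 5: x=3 → posterior Dirichlet(7/2, 14/5, 6, 7/2)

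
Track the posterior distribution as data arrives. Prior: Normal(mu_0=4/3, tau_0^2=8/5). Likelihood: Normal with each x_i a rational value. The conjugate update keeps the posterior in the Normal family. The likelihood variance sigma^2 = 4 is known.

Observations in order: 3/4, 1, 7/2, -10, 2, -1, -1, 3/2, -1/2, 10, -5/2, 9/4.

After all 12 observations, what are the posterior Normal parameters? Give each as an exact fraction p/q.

mu_0=56/87, tau_0^2=8/29

obs 1: x=3/4 → posterior Normal(7/6, 8/7)
obs 2: x=1 → posterior Normal(61/54, 8/9)
obs 3: x=7/2 → posterior Normal(103/66, 8/11)
obs 4: x=-10 → posterior Normal(-17/78, 8/13)
obs 5: x=2 → posterior Normal(7/90, 8/15)
obs 6: x=-1 → posterior Normal(-5/102, 8/17)
obs 7: x=-1 → posterior Normal(-17/114, 8/19)
obs 8: x=3/2 → posterior Normal(1/126, 8/21)
obs 9: x=-1/2 → posterior Normal(-5/138, 8/23)
obs 10: x=10 → posterior Normal(23/30, 8/25)
obs 11: x=-5/2 → posterior Normal(85/162, 8/27)
obs 12: x=9/4 → posterior Normal(56/87, 8/29)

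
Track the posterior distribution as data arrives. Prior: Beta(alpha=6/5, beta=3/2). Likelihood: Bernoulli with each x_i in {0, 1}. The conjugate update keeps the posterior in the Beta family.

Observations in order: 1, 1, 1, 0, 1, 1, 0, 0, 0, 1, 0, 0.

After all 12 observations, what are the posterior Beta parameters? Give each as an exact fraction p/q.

obs 1: x=1 → posterior Beta(11/5, 3/2)
obs 2: x=1 → posterior Beta(16/5, 3/2)
obs 3: x=1 → posterior Beta(21/5, 3/2)
obs 4: x=0 → posterior Beta(21/5, 5/2)
obs 5: x=1 → posterior Beta(26/5, 5/2)
obs 6: x=1 → posterior Beta(31/5, 5/2)
obs 7: x=0 → posterior Beta(31/5, 7/2)
obs 8: x=0 → posterior Beta(31/5, 9/2)
obs 9: x=0 → posterior Beta(31/5, 11/2)
obs 10: x=1 → posterior Beta(36/5, 11/2)
obs 11: x=0 → posterior Beta(36/5, 13/2)
obs 12: x=0 → posterior Beta(36/5, 15/2)

alpha=36/5, beta=15/2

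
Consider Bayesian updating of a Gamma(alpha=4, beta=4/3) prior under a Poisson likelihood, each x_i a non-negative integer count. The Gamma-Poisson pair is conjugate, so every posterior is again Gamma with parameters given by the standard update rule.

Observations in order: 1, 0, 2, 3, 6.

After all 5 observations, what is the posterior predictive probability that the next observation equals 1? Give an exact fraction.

obs 1: x=1 → posterior Gamma(5, 7/3)
obs 2: x=0 → posterior Gamma(5, 10/3)
obs 3: x=2 → posterior Gamma(7, 13/3)
obs 4: x=3 → posterior Gamma(10, 16/3)
obs 5: x=6 → posterior Gamma(16, 19/3)

865324240702863503043/4140622057466214572032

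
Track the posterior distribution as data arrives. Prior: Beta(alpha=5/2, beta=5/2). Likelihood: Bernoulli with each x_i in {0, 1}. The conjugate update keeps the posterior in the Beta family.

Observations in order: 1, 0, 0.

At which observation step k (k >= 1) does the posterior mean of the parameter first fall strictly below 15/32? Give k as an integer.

k = 3

obs 1: x=1 → posterior Beta(7/2, 5/2)
obs 2: x=0 → posterior Beta(7/2, 7/2)
obs 3: x=0 → posterior Beta(7/2, 9/2)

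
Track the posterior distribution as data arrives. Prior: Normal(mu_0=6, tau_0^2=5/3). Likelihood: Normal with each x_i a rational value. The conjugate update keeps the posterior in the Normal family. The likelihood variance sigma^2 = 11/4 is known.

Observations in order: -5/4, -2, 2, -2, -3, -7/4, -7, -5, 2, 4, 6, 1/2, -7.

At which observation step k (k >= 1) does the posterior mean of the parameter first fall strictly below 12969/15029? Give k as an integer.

k = 5

obs 1: x=-5/4 → posterior Normal(173/53, 55/53)
obs 2: x=-2 → posterior Normal(133/73, 55/73)
obs 3: x=2 → posterior Normal(173/93, 55/93)
obs 4: x=-2 → posterior Normal(133/113, 55/113)
obs 5: x=-3 → posterior Normal(73/133, 55/133)
obs 6: x=-7/4 → posterior Normal(38/153, 55/153)
obs 7: x=-7 → posterior Normal(-102/173, 55/173)
obs 8: x=-5 → posterior Normal(-202/193, 55/193)
obs 9: x=2 → posterior Normal(-54/71, 55/213)
obs 10: x=4 → posterior Normal(-82/233, 55/233)
obs 11: x=6 → posterior Normal(38/253, 5/23)
obs 12: x=1/2 → posterior Normal(16/91, 55/273)
obs 13: x=-7 → posterior Normal(-92/293, 55/293)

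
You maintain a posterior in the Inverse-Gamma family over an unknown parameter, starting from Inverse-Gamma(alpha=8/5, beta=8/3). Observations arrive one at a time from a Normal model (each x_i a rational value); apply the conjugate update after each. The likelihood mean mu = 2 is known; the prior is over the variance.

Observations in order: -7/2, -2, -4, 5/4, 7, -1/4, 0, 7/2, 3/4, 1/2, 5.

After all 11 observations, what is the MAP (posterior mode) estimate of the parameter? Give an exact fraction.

32945/3888

obs 1: x=-7/2 → posterior Inverse-Gamma(21/10, 427/24)
obs 2: x=-2 → posterior Inverse-Gamma(13/5, 619/24)
obs 3: x=-4 → posterior Inverse-Gamma(31/10, 1051/24)
obs 4: x=5/4 → posterior Inverse-Gamma(18/5, 4231/96)
obs 5: x=7 → posterior Inverse-Gamma(41/10, 5431/96)
obs 6: x=-1/4 → posterior Inverse-Gamma(23/5, 2837/48)
obs 7: x=0 → posterior Inverse-Gamma(51/10, 2933/48)
obs 8: x=7/2 → posterior Inverse-Gamma(28/5, 2987/48)
obs 9: x=3/4 → posterior Inverse-Gamma(61/10, 6049/96)
obs 10: x=1/2 → posterior Inverse-Gamma(33/5, 6157/96)
obs 11: x=5 → posterior Inverse-Gamma(71/10, 6589/96)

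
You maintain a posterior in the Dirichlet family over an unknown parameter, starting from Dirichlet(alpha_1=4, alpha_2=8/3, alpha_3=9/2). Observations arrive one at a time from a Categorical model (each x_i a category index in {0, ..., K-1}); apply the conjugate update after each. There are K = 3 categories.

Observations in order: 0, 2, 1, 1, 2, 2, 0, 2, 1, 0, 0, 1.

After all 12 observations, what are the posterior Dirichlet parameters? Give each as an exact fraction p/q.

alpha_1=8, alpha_2=20/3, alpha_3=17/2

obs 1: x=0 → posterior Dirichlet(5, 8/3, 9/2)
obs 2: x=2 → posterior Dirichlet(5, 8/3, 11/2)
obs 3: x=1 → posterior Dirichlet(5, 11/3, 11/2)
obs 4: x=1 → posterior Dirichlet(5, 14/3, 11/2)
obs 5: x=2 → posterior Dirichlet(5, 14/3, 13/2)
obs 6: x=2 → posterior Dirichlet(5, 14/3, 15/2)
obs 7: x=0 → posterior Dirichlet(6, 14/3, 15/2)
obs 8: x=2 → posterior Dirichlet(6, 14/3, 17/2)
obs 9: x=1 → posterior Dirichlet(6, 17/3, 17/2)
obs 10: x=0 → posterior Dirichlet(7, 17/3, 17/2)
obs 11: x=0 → posterior Dirichlet(8, 17/3, 17/2)
obs 12: x=1 → posterior Dirichlet(8, 20/3, 17/2)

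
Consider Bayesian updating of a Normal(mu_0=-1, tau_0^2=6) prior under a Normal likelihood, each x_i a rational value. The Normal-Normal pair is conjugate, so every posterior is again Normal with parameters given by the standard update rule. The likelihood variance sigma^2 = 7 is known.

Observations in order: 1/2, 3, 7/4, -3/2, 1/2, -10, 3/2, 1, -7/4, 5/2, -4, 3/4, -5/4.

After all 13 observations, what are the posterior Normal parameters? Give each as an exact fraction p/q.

obs 1: x=1/2 → posterior Normal(-4/13, 42/13)
obs 2: x=3 → posterior Normal(14/19, 42/19)
obs 3: x=7/4 → posterior Normal(49/50, 42/25)
obs 4: x=-3/2 → posterior Normal(1/2, 42/31)
obs 5: x=1/2 → posterior Normal(1/2, 42/37)
obs 6: x=-10 → posterior Normal(-83/86, 42/43)
obs 7: x=3/2 → posterior Normal(-65/98, 6/7)
obs 8: x=1 → posterior Normal(-53/110, 42/55)
obs 9: x=-7/4 → posterior Normal(-37/61, 42/61)
obs 10: x=5/2 → posterior Normal(-22/67, 42/67)
obs 11: x=-4 → posterior Normal(-46/73, 42/73)
obs 12: x=3/4 → posterior Normal(-83/158, 42/79)
obs 13: x=-5/4 → posterior Normal(-49/85, 42/85)

mu_0=-49/85, tau_0^2=42/85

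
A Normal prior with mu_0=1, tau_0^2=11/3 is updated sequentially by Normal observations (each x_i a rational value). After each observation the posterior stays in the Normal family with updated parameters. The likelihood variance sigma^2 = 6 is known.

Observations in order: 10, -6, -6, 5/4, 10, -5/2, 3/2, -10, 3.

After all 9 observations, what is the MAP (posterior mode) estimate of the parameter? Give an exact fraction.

127/468

obs 1: x=10 → posterior Normal(128/29, 66/29)
obs 2: x=-6 → posterior Normal(31/20, 33/20)
obs 3: x=-6 → posterior Normal(-4/51, 22/17)
obs 4: x=5/4 → posterior Normal(39/248, 33/31)
obs 5: x=10 → posterior Normal(479/292, 66/73)
obs 6: x=-5/2 → posterior Normal(123/112, 11/14)
obs 7: x=3/2 → posterior Normal(87/76, 66/95)
obs 8: x=-10 → posterior Normal(-5/424, 33/53)
obs 9: x=3 → posterior Normal(127/468, 22/39)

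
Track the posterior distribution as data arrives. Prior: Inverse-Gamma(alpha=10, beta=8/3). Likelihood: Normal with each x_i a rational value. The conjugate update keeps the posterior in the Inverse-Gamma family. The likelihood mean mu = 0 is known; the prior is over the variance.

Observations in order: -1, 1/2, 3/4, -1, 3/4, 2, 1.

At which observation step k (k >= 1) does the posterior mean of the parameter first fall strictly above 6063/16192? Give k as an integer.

k = 5

obs 1: x=-1 → posterior Inverse-Gamma(21/2, 19/6)
obs 2: x=1/2 → posterior Inverse-Gamma(11, 79/24)
obs 3: x=3/4 → posterior Inverse-Gamma(23/2, 343/96)
obs 4: x=-1 → posterior Inverse-Gamma(12, 391/96)
obs 5: x=3/4 → posterior Inverse-Gamma(25/2, 209/48)
obs 6: x=2 → posterior Inverse-Gamma(13, 305/48)
obs 7: x=1 → posterior Inverse-Gamma(27/2, 329/48)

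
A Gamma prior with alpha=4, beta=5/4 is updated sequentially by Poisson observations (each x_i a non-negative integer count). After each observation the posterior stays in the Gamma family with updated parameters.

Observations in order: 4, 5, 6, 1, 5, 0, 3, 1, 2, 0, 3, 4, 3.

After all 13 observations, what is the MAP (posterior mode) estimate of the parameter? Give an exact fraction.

160/57

obs 1: x=4 → posterior Gamma(8, 9/4)
obs 2: x=5 → posterior Gamma(13, 13/4)
obs 3: x=6 → posterior Gamma(19, 17/4)
obs 4: x=1 → posterior Gamma(20, 21/4)
obs 5: x=5 → posterior Gamma(25, 25/4)
obs 6: x=0 → posterior Gamma(25, 29/4)
obs 7: x=3 → posterior Gamma(28, 33/4)
obs 8: x=1 → posterior Gamma(29, 37/4)
obs 9: x=2 → posterior Gamma(31, 41/4)
obs 10: x=0 → posterior Gamma(31, 45/4)
obs 11: x=3 → posterior Gamma(34, 49/4)
obs 12: x=4 → posterior Gamma(38, 53/4)
obs 13: x=3 → posterior Gamma(41, 57/4)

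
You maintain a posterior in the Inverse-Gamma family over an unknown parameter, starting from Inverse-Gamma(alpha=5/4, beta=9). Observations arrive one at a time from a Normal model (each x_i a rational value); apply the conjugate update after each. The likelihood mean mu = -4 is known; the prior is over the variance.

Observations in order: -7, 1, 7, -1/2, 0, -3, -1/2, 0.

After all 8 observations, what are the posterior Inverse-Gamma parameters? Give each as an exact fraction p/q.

obs 1: x=-7 → posterior Inverse-Gamma(7/4, 27/2)
obs 2: x=1 → posterior Inverse-Gamma(9/4, 26)
obs 3: x=7 → posterior Inverse-Gamma(11/4, 173/2)
obs 4: x=-1/2 → posterior Inverse-Gamma(13/4, 741/8)
obs 5: x=0 → posterior Inverse-Gamma(15/4, 805/8)
obs 6: x=-3 → posterior Inverse-Gamma(17/4, 809/8)
obs 7: x=-1/2 → posterior Inverse-Gamma(19/4, 429/4)
obs 8: x=0 → posterior Inverse-Gamma(21/4, 461/4)

alpha=21/4, beta=461/4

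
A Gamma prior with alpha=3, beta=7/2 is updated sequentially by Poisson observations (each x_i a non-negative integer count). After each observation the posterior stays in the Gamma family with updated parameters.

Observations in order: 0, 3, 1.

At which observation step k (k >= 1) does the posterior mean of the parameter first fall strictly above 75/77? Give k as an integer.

obs 1: x=0 → posterior Gamma(3, 9/2)
obs 2: x=3 → posterior Gamma(6, 11/2)
obs 3: x=1 → posterior Gamma(7, 13/2)

k = 2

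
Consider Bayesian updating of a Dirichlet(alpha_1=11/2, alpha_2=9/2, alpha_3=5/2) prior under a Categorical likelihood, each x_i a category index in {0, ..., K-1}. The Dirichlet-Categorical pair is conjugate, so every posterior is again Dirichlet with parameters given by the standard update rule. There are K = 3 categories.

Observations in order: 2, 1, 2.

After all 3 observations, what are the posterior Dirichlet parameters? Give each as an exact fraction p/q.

alpha_1=11/2, alpha_2=11/2, alpha_3=9/2

obs 1: x=2 → posterior Dirichlet(11/2, 9/2, 7/2)
obs 2: x=1 → posterior Dirichlet(11/2, 11/2, 7/2)
obs 3: x=2 → posterior Dirichlet(11/2, 11/2, 9/2)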